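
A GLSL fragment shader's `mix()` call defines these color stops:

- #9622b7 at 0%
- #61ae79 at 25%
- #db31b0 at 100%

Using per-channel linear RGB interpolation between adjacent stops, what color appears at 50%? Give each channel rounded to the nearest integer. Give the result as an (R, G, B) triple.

(138, 132, 139)

50% lies between the 25% and 100% stops, so the local fraction is t = (50 − 25)/(100 − 25) = 25/75 ≈ 0.3333.
#61ae79 → (97, 174, 121); #db31b0 → (219, 49, 176).
R = 97 + 0.3333 × (219 − 97) = 137.663 → 138
G = 174 + 0.3333 × (49 − 174) = 132.338 → 132
B = 121 + 0.3333 × (176 − 121) = 139.332 → 139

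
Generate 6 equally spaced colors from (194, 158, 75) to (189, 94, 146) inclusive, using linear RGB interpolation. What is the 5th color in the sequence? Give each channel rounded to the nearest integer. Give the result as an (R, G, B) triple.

With 6 swatches and endpoints inclusive, swatch 5 sits at t = (5 − 1)/(6 − 1) = 4/5 ≈ 0.8.
R = 194 + 0.8 × (189 − 194) = 190 → 190
G = 158 + 0.8 × (94 − 158) = 106.8 → 107
B = 75 + 0.8 × (146 − 75) = 131.8 → 132

(190, 107, 132)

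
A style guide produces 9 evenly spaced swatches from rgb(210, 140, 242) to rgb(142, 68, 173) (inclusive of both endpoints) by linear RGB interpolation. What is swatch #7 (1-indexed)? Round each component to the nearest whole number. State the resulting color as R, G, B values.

(159, 86, 190)

With 9 swatches and endpoints inclusive, swatch 7 sits at t = (7 − 1)/(9 − 1) = 6/8 ≈ 0.75.
R = 210 + 0.75 × (142 − 210) = 159 → 159
G = 140 + 0.75 × (68 − 140) = 86 → 86
B = 242 + 0.75 × (173 − 242) = 190.25 → 190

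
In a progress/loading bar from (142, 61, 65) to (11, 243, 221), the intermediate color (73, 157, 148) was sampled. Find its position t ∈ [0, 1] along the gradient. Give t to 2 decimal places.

0.53

Invert the lerp on the G channel (largest span, 182): t = (157 − 61) / (243 − 61) = 96/182 = 0.52747.
Check on R: (73 − 142)/(11 − 142) = 0.5267 ✓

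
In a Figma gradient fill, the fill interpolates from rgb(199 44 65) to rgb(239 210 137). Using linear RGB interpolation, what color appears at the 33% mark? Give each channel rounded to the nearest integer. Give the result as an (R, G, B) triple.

33% corresponds to t = 0.33.
R = 199 + 0.33 × (239 − 199) = 199 + 0.33 × 40 = 212.2 → 212
G = 44 + 0.33 × (210 − 44) = 44 + 0.33 × 166 = 98.78 → 99
B = 65 + 0.33 × (137 − 65) = 65 + 0.33 × 72 = 88.76 → 89
So the blended color is (212, 99, 89), about #d46359.

(212, 99, 89)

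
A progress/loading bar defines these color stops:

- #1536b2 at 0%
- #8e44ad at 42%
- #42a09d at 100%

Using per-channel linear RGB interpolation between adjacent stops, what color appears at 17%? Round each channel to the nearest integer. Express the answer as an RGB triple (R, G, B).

17% lies between the 0% and 42% stops, so the local fraction is t = (17 − 0)/(42 − 0) = 17/42 ≈ 0.4048.
#1536b2 → (21, 54, 178); #8e44ad → (142, 68, 173).
R = 21 + 0.4048 × (142 − 21) = 69.981 → 70
G = 54 + 0.4048 × (68 − 54) = 59.667 → 60
B = 178 + 0.4048 × (173 − 178) = 175.976 → 176

(70, 60, 176)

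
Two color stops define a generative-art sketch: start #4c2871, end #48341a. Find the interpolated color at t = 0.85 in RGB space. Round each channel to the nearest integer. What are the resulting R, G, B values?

#4c2871 → (76, 40, 113); #48341a → (72, 52, 26).
R = 76 + 0.85 × (72 − 76) = 76 + 0.85 × -4 = 72.6 → 73
G = 40 + 0.85 × (52 − 40) = 40 + 0.85 × 12 = 50.2 → 50
B = 113 + 0.85 × (26 − 113) = 113 + 0.85 × -87 = 39.05 → 39
So the blended color is (73, 50, 39), about #493227.

(73, 50, 39)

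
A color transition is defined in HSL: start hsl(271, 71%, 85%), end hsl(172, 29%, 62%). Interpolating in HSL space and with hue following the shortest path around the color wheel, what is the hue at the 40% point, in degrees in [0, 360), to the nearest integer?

231

Hue arc: Δh = 172 − 271 = -99° (|Δh| ≤ 180, already the shorter path).
H = 271 + 0.4 × (-99) = 231.4 → 231°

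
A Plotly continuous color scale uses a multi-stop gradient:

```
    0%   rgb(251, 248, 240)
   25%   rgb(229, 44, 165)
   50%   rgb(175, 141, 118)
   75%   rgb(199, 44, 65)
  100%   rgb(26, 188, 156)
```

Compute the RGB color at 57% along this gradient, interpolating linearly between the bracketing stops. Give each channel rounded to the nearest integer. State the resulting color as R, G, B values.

57% lies between the 50% and 75% stops, so the local fraction is t = (57 − 50)/(75 − 50) = 7/25 ≈ 0.28.
R = 175 + 0.28 × (199 − 175) = 181.72 → 182
G = 141 + 0.28 × (44 − 141) = 113.84 → 114
B = 118 + 0.28 × (65 − 118) = 103.16 → 103

(182, 114, 103)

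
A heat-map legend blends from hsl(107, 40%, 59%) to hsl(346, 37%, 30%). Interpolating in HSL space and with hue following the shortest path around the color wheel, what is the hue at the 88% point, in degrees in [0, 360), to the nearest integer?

1

Hue: 346 − 107 = 239°, but |239| > 180 so the shorter arc goes the other way: Δh = 239 − 360 = -121°.
H = 107 + 0.88 × (-121) = 0.52 → 1°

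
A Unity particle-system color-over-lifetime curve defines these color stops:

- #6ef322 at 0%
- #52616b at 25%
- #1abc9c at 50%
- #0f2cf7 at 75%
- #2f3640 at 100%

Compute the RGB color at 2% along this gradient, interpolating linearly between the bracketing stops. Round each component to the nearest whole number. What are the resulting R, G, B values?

(108, 231, 40)

2% lies between the 0% and 25% stops, so the local fraction is t = (2 − 0)/(25 − 0) = 2/25 ≈ 0.08.
#6ef322 → (110, 243, 34); #52616b → (82, 97, 107).
R = 110 + 0.08 × (82 − 110) = 107.76 → 108
G = 243 + 0.08 × (97 − 243) = 231.32 → 231
B = 34 + 0.08 × (107 − 34) = 39.84 → 40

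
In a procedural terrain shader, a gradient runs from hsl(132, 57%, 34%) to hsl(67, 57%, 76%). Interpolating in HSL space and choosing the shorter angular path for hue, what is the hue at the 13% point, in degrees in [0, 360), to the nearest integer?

Hue arc: Δh = 67 − 132 = -65° (|Δh| ≤ 180, already the shorter path).
H = 132 + 0.13 × (-65) = 123.55 → 124°

124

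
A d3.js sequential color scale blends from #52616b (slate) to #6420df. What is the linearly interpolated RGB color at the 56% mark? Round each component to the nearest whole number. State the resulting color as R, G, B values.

(92, 61, 172)

#52616b → (82, 97, 107); #6420df → (100, 32, 223).
56% corresponds to t = 0.56.
R = 82 + 0.56 × (100 − 82) = 82 + 0.56 × 18 = 92.08 → 92
G = 97 + 0.56 × (32 − 97) = 97 + 0.56 × -65 = 60.6 → 61
B = 107 + 0.56 × (223 − 107) = 107 + 0.56 × 116 = 171.96 → 172
So the blended color is (92, 61, 172), about #5c3dac.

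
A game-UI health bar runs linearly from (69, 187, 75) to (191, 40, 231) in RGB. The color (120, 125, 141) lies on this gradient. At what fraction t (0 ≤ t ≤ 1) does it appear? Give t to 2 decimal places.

0.42

Invert the lerp on the B channel (largest span, 156): t = (141 − 75) / (231 − 75) = 66/156 = 0.42308.
Check on R: (120 − 69)/(191 − 69) = 0.418 ✓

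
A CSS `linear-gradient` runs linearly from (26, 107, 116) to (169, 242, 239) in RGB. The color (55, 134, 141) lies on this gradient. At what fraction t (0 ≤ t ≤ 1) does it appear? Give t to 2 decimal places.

Invert the lerp on the R channel (largest span, 143): t = (55 − 26) / (169 − 26) = 29/143 = 0.2028.
Check on G: (134 − 107)/(242 − 107) = 0.2 ✓

0.20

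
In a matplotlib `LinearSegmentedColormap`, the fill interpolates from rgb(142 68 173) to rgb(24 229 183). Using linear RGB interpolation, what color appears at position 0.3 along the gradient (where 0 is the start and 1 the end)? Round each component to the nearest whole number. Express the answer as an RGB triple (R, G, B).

R = 142 + 0.3 × (24 − 142) = 142 + 0.3 × -118 = 106.6 → 107
G = 68 + 0.3 × (229 − 68) = 68 + 0.3 × 161 = 116.3 → 116
B = 173 + 0.3 × (183 − 173) = 173 + 0.3 × 10 = 176 → 176

(107, 116, 176)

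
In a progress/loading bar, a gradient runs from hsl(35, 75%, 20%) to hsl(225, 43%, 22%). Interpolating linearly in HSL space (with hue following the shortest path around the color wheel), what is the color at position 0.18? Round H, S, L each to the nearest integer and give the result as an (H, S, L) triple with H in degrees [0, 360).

(4, 69, 20)

Hue: 225 − 35 = 190°, but |190| > 180 so the shorter arc goes the other way: Δh = 190 − 360 = -170°.
H = 35 + 0.18 × (-170) = 4.4 → 4°
S = 75 + 0.18 × (43 − 75) = 69.24 → 69%
L = 20 + 0.18 × (22 − 20) = 20.36 → 20%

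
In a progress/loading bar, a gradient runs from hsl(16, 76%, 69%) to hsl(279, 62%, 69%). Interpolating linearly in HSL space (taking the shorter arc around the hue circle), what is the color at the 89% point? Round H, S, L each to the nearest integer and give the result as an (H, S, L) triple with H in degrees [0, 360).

Hue: 279 − 16 = 263°, but |263| > 180 so the shorter arc goes the other way: Δh = 263 − 360 = -97°.
H = 16 + 0.89 × (-97) = -70.33 → -70 → -70 mod 360 = 290°
S = 76 + 0.89 × (62 − 76) = 63.54 → 64%
L = 69 + 0.89 × (69 − 69) = 69 → 69%

(290, 64, 69)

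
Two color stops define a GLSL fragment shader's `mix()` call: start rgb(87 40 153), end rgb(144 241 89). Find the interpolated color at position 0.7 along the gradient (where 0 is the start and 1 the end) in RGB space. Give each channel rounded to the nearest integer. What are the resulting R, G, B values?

(127, 181, 108)

R = 87 + 0.7 × (144 − 87) = 87 + 0.7 × 57 = 126.9 → 127
G = 40 + 0.7 × (241 − 40) = 40 + 0.7 × 201 = 180.7 → 181
B = 153 + 0.7 × (89 − 153) = 153 + 0.7 × -64 = 108.2 → 108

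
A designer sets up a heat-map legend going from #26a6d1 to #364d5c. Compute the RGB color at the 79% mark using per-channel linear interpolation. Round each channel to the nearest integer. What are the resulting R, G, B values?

(51, 96, 117)

#26a6d1 → (38, 166, 209); #364d5c → (54, 77, 92).
79% corresponds to t = 0.79.
R = 38 + 0.79 × (54 − 38) = 38 + 0.79 × 16 = 50.64 → 51
G = 166 + 0.79 × (77 − 166) = 166 + 0.79 × -89 = 95.69 → 96
B = 209 + 0.79 × (92 − 209) = 209 + 0.79 × -117 = 116.57 → 117
So the blended color is (51, 96, 117), about #336075.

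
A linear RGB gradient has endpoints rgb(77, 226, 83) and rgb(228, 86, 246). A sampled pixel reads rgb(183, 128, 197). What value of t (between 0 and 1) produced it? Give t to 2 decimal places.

Invert the lerp on the B channel (largest span, 163): t = (197 − 83) / (246 − 83) = 114/163 = 0.69939.
Check on R: (183 − 77)/(228 − 77) = 0.702 ✓

0.70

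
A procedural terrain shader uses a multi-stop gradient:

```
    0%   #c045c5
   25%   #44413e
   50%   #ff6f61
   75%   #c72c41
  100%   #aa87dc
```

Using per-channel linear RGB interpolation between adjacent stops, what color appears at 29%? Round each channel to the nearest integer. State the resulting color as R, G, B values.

29% lies between the 25% and 50% stops, so the local fraction is t = (29 − 25)/(50 − 25) = 4/25 ≈ 0.16.
#44413e → (68, 65, 62); #ff6f61 → (255, 111, 97).
R = 68 + 0.16 × (255 − 68) = 97.92 → 98
G = 65 + 0.16 × (111 − 65) = 72.36 → 72
B = 62 + 0.16 × (97 − 62) = 67.6 → 68

(98, 72, 68)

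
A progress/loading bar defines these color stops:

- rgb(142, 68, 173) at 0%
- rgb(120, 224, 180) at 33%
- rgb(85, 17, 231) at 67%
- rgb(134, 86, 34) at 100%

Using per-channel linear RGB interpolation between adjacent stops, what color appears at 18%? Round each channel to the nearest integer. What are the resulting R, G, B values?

18% lies between the 0% and 33% stops, so the local fraction is t = (18 − 0)/(33 − 0) = 18/33 ≈ 0.5455.
R = 142 + 0.5455 × (120 − 142) = 129.999 → 130
G = 68 + 0.5455 × (224 − 68) = 153.098 → 153
B = 173 + 0.5455 × (180 − 173) = 176.819 → 177

(130, 153, 177)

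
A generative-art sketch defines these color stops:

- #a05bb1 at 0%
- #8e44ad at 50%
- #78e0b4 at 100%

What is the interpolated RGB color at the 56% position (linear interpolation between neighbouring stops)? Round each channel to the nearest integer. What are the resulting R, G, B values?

(139, 87, 174)

56% lies between the 50% and 100% stops, so the local fraction is t = (56 − 50)/(100 − 50) = 6/50 ≈ 0.12.
#8e44ad → (142, 68, 173); #78e0b4 → (120, 224, 180).
R = 142 + 0.12 × (120 − 142) = 139.36 → 139
G = 68 + 0.12 × (224 − 68) = 86.72 → 87
B = 173 + 0.12 × (180 − 173) = 173.84 → 174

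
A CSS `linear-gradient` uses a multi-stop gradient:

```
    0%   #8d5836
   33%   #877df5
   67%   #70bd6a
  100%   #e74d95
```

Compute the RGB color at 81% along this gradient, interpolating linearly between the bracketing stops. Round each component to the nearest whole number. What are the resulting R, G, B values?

(162, 141, 124)

81% lies between the 67% and 100% stops, so the local fraction is t = (81 − 67)/(100 − 67) = 14/33 ≈ 0.4242.
#70bd6a → (112, 189, 106); #e74d95 → (231, 77, 149).
R = 112 + 0.4242 × (231 − 112) = 162.48 → 162
G = 189 + 0.4242 × (77 − 189) = 141.49 → 141
B = 106 + 0.4242 × (149 − 106) = 124.241 → 124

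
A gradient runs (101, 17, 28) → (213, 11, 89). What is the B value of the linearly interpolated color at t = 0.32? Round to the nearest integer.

B = 28 + 0.32 × (89 − 28) = 47.52 → 48

48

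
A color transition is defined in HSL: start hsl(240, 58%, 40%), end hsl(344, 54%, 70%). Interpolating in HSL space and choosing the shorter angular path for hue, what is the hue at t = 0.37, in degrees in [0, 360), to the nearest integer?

278

Hue arc: Δh = 344 − 240 = 104° (|Δh| ≤ 180, already the shorter path).
H = 240 + 0.37 × (104) = 278.48 → 278°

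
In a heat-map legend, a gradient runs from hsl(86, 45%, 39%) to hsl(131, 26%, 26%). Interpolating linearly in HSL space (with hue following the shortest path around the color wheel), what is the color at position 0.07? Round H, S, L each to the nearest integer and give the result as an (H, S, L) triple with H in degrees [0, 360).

Hue arc: Δh = 131 − 86 = 45° (|Δh| ≤ 180, already the shorter path).
H = 86 + 0.07 × (45) = 89.15 → 89°
S = 45 + 0.07 × (26 − 45) = 43.67 → 44%
L = 39 + 0.07 × (26 − 39) = 38.09 → 38%

(89, 44, 38)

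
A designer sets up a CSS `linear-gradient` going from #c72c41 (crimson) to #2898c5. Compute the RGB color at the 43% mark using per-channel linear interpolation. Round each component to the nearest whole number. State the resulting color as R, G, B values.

(131, 90, 122)

#c72c41 → (199, 44, 65); #2898c5 → (40, 152, 197).
43% corresponds to t = 0.43.
R = 199 + 0.43 × (40 − 199) = 199 + 0.43 × -159 = 130.63 → 131
G = 44 + 0.43 × (152 − 44) = 44 + 0.43 × 108 = 90.44 → 90
B = 65 + 0.43 × (197 − 65) = 65 + 0.43 × 132 = 121.76 → 122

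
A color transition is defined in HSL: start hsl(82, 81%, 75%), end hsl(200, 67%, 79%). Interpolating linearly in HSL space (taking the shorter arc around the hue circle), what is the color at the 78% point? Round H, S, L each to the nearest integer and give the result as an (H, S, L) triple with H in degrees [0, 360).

Hue arc: Δh = 200 − 82 = 118° (|Δh| ≤ 180, already the shorter path).
H = 82 + 0.78 × (118) = 174.04 → 174°
S = 81 + 0.78 × (67 − 81) = 70.08 → 70%
L = 75 + 0.78 × (79 − 75) = 78.12 → 78%

(174, 70, 78)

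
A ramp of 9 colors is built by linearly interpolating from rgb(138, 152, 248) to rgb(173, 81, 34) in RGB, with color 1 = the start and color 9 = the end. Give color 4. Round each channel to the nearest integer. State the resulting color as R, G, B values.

With 9 swatches and endpoints inclusive, swatch 4 sits at t = (4 − 1)/(9 − 1) = 3/8 ≈ 0.375.
R = 138 + 0.375 × (173 − 138) = 151.125 → 151
G = 152 + 0.375 × (81 − 152) = 125.375 → 125
B = 248 + 0.375 × (34 − 248) = 167.75 → 168

(151, 125, 168)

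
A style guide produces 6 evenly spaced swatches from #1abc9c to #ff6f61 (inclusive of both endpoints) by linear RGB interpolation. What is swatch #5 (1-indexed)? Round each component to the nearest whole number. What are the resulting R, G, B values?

(209, 126, 109)

With 6 swatches and endpoints inclusive, swatch 5 sits at t = (5 − 1)/(6 − 1) = 4/5 ≈ 0.8.
#1abc9c → (26, 188, 156); #ff6f61 → (255, 111, 97).
R = 26 + 0.8 × (255 − 26) = 209.2 → 209
G = 188 + 0.8 × (111 − 188) = 126.4 → 126
B = 156 + 0.8 × (97 − 156) = 108.8 → 109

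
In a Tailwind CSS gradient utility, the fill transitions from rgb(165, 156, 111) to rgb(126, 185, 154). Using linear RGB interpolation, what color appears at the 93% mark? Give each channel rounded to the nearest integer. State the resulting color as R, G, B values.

93% corresponds to t = 0.93.
R = 165 + 0.93 × (126 − 165) = 165 + 0.93 × -39 = 128.73 → 129
G = 156 + 0.93 × (185 − 156) = 156 + 0.93 × 29 = 182.97 → 183
B = 111 + 0.93 × (154 − 111) = 111 + 0.93 × 43 = 150.99 → 151

(129, 183, 151)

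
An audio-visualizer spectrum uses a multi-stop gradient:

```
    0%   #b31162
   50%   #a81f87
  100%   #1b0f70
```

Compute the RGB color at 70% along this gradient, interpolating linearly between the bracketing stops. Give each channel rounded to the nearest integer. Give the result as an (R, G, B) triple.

(112, 25, 126)

70% lies between the 50% and 100% stops, so the local fraction is t = (70 − 50)/(100 − 50) = 20/50 ≈ 0.4.
#a81f87 → (168, 31, 135); #1b0f70 → (27, 15, 112).
R = 168 + 0.4 × (27 − 168) = 111.6 → 112
G = 31 + 0.4 × (15 − 31) = 24.6 → 25
B = 135 + 0.4 × (112 − 135) = 125.8 → 126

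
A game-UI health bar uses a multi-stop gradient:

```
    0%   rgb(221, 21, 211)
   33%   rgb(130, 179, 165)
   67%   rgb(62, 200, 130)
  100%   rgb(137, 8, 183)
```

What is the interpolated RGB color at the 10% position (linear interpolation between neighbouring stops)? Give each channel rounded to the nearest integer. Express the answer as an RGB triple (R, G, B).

(193, 69, 197)

10% lies between the 0% and 33% stops, so the local fraction is t = (10 − 0)/(33 − 0) = 10/33 ≈ 0.303.
R = 221 + 0.303 × (130 − 221) = 193.427 → 193
G = 21 + 0.303 × (179 − 21) = 68.874 → 69
B = 211 + 0.303 × (165 − 211) = 197.062 → 197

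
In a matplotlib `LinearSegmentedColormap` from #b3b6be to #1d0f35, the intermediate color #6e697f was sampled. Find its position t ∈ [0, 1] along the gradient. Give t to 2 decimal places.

0.46

Invert the lerp on the G channel (largest span, 167): t = (105 − 182) / (15 − 182) = -77/-167 = 0.46108.
Check on R: (110 − 179)/(29 − 179) = 0.46 ✓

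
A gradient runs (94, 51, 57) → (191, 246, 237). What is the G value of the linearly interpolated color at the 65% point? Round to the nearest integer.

G = 51 + 0.65 × (246 − 51) = 177.75 → 178

178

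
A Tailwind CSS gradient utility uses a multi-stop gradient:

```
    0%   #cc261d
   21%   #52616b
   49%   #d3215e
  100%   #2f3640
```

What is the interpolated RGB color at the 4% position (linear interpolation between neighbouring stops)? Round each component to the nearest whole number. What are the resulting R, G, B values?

(181, 49, 44)

4% lies between the 0% and 21% stops, so the local fraction is t = (4 − 0)/(21 − 0) = 4/21 ≈ 0.1905.
#cc261d → (204, 38, 29); #52616b → (82, 97, 107).
R = 204 + 0.1905 × (82 − 204) = 180.759 → 181
G = 38 + 0.1905 × (97 − 38) = 49.239 → 49
B = 29 + 0.1905 × (107 − 29) = 43.859 → 44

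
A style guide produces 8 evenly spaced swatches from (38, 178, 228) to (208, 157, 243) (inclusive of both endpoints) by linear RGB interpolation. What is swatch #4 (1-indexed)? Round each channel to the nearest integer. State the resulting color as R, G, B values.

With 8 swatches and endpoints inclusive, swatch 4 sits at t = (4 − 1)/(8 − 1) = 3/7 ≈ 0.4286.
R = 38 + 0.4286 × (208 − 38) = 110.862 → 111
G = 178 + 0.4286 × (157 − 178) = 168.999 → 169
B = 228 + 0.4286 × (243 − 228) = 234.429 → 234

(111, 169, 234)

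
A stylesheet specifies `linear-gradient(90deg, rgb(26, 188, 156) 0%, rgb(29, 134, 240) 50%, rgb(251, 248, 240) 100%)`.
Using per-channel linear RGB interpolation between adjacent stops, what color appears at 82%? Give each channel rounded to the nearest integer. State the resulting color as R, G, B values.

82% lies between the 50% and 100% stops, so the local fraction is t = (82 − 50)/(100 − 50) = 32/50 ≈ 0.64.
R = 29 + 0.64 × (251 − 29) = 171.08 → 171
G = 134 + 0.64 × (248 − 134) = 206.96 → 207
B = 240 + 0.64 × (240 − 240) = 240 → 240

(171, 207, 240)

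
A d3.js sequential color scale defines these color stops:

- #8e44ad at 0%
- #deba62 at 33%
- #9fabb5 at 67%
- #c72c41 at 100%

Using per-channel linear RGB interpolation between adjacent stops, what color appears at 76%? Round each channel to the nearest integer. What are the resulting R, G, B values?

76% lies between the 67% and 100% stops, so the local fraction is t = (76 − 67)/(100 − 67) = 9/33 ≈ 0.2727.
#9fabb5 → (159, 171, 181); #c72c41 → (199, 44, 65).
R = 159 + 0.2727 × (199 − 159) = 169.908 → 170
G = 171 + 0.2727 × (44 − 171) = 136.367 → 136
B = 181 + 0.2727 × (65 − 181) = 149.367 → 149

(170, 136, 149)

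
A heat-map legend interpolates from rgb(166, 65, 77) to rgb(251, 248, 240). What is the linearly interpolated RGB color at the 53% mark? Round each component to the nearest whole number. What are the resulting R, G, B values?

(211, 162, 163)

53% corresponds to t = 0.53.
R = 166 + 0.53 × (251 − 166) = 166 + 0.53 × 85 = 211.05 → 211
G = 65 + 0.53 × (248 − 65) = 65 + 0.53 × 183 = 161.99 → 162
B = 77 + 0.53 × (240 − 77) = 77 + 0.53 × 163 = 163.39 → 163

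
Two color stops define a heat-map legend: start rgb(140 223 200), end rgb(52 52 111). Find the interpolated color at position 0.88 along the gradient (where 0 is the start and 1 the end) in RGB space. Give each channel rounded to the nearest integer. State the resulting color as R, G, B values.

R = 140 + 0.88 × (52 − 140) = 140 + 0.88 × -88 = 62.56 → 63
G = 223 + 0.88 × (52 − 223) = 223 + 0.88 × -171 = 72.52 → 73
B = 200 + 0.88 × (111 − 200) = 200 + 0.88 × -89 = 121.68 → 122

(63, 73, 122)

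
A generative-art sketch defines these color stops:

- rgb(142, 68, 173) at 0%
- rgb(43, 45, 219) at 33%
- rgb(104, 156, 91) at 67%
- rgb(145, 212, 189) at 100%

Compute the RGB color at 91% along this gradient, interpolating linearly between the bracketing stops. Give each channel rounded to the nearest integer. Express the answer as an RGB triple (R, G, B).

91% lies between the 67% and 100% stops, so the local fraction is t = (91 − 67)/(100 − 67) = 24/33 ≈ 0.7273.
R = 104 + 0.7273 × (145 − 104) = 133.819 → 134
G = 156 + 0.7273 × (212 − 156) = 196.729 → 197
B = 91 + 0.7273 × (189 − 91) = 162.275 → 162

(134, 197, 162)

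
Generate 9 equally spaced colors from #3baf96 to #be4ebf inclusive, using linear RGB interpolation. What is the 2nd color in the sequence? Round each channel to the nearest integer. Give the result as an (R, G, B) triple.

(75, 163, 155)

With 9 swatches and endpoints inclusive, swatch 2 sits at t = (2 − 1)/(9 − 1) = 1/8 ≈ 0.125.
#3baf96 → (59, 175, 150); #be4ebf → (190, 78, 191).
R = 59 + 0.125 × (190 − 59) = 75.375 → 75
G = 175 + 0.125 × (78 − 175) = 162.875 → 163
B = 150 + 0.125 × (191 − 150) = 155.125 → 155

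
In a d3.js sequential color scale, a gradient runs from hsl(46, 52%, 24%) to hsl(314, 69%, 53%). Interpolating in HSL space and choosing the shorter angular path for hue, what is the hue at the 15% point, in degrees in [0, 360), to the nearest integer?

Hue: 314 − 46 = 268°, but |268| > 180 so the shorter arc goes the other way: Δh = 268 − 360 = -92°.
H = 46 + 0.15 × (-92) = 32.2 → 32°

32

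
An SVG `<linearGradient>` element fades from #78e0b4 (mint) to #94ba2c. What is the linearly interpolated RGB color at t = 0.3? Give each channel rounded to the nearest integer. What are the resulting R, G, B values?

#78e0b4 → (120, 224, 180); #94ba2c → (148, 186, 44).
R = 120 + 0.3 × (148 − 120) = 120 + 0.3 × 28 = 128.4 → 128
G = 224 + 0.3 × (186 − 224) = 224 + 0.3 × -38 = 212.6 → 213
B = 180 + 0.3 × (44 − 180) = 180 + 0.3 × -136 = 139.2 → 139

(128, 213, 139)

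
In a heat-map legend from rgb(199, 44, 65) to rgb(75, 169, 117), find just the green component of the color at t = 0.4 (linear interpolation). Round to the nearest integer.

G = 44 + 0.4 × (169 − 44) = 94 → 94

94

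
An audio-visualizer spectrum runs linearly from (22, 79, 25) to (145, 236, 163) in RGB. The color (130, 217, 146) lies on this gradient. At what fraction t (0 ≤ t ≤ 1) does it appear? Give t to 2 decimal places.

Invert the lerp on the G channel (largest span, 157): t = (217 − 79) / (236 − 79) = 138/157 = 0.87898.
Check on R: (130 − 22)/(145 − 22) = 0.878 ✓

0.88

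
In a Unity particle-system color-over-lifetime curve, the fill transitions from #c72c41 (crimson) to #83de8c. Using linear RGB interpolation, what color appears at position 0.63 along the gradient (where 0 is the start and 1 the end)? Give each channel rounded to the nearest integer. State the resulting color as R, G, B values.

#c72c41 → (199, 44, 65); #83de8c → (131, 222, 140).
R = 199 + 0.63 × (131 − 199) = 199 + 0.63 × -68 = 156.16 → 156
G = 44 + 0.63 × (222 − 44) = 44 + 0.63 × 178 = 156.14 → 156
B = 65 + 0.63 × (140 − 65) = 65 + 0.63 × 75 = 112.25 → 112
So the blended color is (156, 156, 112), about #9c9c70.

(156, 156, 112)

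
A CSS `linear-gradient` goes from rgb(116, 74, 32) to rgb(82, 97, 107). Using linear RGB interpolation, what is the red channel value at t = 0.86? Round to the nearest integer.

87

R = 116 + 0.86 × (82 − 116) = 86.76 → 87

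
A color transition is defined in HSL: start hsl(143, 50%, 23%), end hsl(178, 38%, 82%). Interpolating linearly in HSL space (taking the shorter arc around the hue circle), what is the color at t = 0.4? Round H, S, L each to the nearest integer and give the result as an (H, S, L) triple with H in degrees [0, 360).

(157, 45, 47)

Hue arc: Δh = 178 − 143 = 35° (|Δh| ≤ 180, already the shorter path).
H = 143 + 0.4 × (35) = 157 → 157°
S = 50 + 0.4 × (38 − 50) = 45.2 → 45%
L = 23 + 0.4 × (82 − 23) = 46.6 → 47%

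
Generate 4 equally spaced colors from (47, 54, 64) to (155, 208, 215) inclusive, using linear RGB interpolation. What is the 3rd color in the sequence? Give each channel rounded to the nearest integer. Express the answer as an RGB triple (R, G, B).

With 4 swatches and endpoints inclusive, swatch 3 sits at t = (3 − 1)/(4 − 1) = 2/3 ≈ 0.6667.
R = 47 + 0.6667 × (155 − 47) = 119.004 → 119
G = 54 + 0.6667 × (208 − 54) = 156.672 → 157
B = 64 + 0.6667 × (215 − 64) = 164.672 → 165

(119, 157, 165)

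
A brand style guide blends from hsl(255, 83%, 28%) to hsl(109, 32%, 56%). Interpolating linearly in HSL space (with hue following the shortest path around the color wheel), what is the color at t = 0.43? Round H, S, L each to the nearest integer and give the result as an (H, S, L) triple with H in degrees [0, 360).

(192, 61, 40)

Hue arc: Δh = 109 − 255 = -146° (|Δh| ≤ 180, already the shorter path).
H = 255 + 0.43 × (-146) = 192.22 → 192°
S = 83 + 0.43 × (32 − 83) = 61.07 → 61%
L = 28 + 0.43 × (56 − 28) = 40.04 → 40%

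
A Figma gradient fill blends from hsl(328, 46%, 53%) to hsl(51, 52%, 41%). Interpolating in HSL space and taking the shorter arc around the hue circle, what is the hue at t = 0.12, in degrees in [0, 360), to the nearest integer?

Hue: 51 − 328 = -277°, but |-277| > 180 so the shorter arc goes the other way: Δh = -277 + 360 = 83°.
H = 328 + 0.12 × (83) = 337.96 → 338°

338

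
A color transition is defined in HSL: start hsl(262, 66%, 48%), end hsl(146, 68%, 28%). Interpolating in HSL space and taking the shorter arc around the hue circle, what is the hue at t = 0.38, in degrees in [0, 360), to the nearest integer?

218

Hue arc: Δh = 146 − 262 = -116° (|Δh| ≤ 180, already the shorter path).
H = 262 + 0.38 × (-116) = 217.92 → 218°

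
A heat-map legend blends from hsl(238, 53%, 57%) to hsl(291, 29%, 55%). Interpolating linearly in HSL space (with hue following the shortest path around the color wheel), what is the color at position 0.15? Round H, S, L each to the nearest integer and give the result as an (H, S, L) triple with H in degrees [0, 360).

(246, 49, 57)

Hue arc: Δh = 291 − 238 = 53° (|Δh| ≤ 180, already the shorter path).
H = 238 + 0.15 × (53) = 245.95 → 246°
S = 53 + 0.15 × (29 − 53) = 49.4 → 49%
L = 57 + 0.15 × (55 − 57) = 56.7 → 57%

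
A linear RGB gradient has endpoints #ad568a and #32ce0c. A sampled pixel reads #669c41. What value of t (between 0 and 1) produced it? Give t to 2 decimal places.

Invert the lerp on the B channel (largest span, 126): t = (65 − 138) / (12 − 138) = -73/-126 = 0.57937.
Check on R: (102 − 173)/(50 − 173) = 0.5772 ✓

0.58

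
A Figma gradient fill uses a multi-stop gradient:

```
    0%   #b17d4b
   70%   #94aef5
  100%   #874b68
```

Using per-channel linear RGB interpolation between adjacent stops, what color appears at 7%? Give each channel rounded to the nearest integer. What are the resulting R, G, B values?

(174, 130, 92)

7% lies between the 0% and 70% stops, so the local fraction is t = (7 − 0)/(70 − 0) = 7/70 ≈ 0.1.
#b17d4b → (177, 125, 75); #94aef5 → (148, 174, 245).
R = 177 + 0.1 × (148 − 177) = 174.1 → 174
G = 125 + 0.1 × (174 − 125) = 129.9 → 130
B = 75 + 0.1 × (245 − 75) = 92 → 92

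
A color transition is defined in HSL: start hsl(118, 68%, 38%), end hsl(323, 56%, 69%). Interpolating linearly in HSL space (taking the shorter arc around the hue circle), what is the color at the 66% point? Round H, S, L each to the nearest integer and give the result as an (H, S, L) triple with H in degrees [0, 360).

Hue: 323 − 118 = 205°, but |205| > 180 so the shorter arc goes the other way: Δh = 205 − 360 = -155°.
H = 118 + 0.66 × (-155) = 15.7 → 16°
S = 68 + 0.66 × (56 − 68) = 60.08 → 60%
L = 38 + 0.66 × (69 − 38) = 58.46 → 58%

(16, 60, 58)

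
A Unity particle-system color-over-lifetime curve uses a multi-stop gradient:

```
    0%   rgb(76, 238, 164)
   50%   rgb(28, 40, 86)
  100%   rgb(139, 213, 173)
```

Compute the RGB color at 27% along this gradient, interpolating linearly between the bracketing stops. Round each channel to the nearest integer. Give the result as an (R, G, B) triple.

27% lies between the 0% and 50% stops, so the local fraction is t = (27 − 0)/(50 − 0) = 27/50 ≈ 0.54.
R = 76 + 0.54 × (28 − 76) = 50.08 → 50
G = 238 + 0.54 × (40 − 238) = 131.08 → 131
B = 164 + 0.54 × (86 − 164) = 121.88 → 122

(50, 131, 122)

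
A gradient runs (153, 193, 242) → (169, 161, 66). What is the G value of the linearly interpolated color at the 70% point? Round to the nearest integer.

171

G = 193 + 0.7 × (161 − 193) = 170.6 → 171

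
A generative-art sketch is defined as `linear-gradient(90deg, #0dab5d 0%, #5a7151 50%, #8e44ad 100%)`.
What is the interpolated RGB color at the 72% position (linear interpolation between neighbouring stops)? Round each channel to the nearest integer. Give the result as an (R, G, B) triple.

(113, 93, 121)

72% lies between the 50% and 100% stops, so the local fraction is t = (72 − 50)/(100 − 50) = 22/50 ≈ 0.44.
#5a7151 → (90, 113, 81); #8e44ad → (142, 68, 173).
R = 90 + 0.44 × (142 − 90) = 112.88 → 113
G = 113 + 0.44 × (68 − 113) = 93.2 → 93
B = 81 + 0.44 × (173 − 81) = 121.48 → 121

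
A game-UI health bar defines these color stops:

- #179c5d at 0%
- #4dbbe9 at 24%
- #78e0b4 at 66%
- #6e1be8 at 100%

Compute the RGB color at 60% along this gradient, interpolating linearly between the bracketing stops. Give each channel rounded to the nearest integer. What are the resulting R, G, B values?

60% lies between the 24% and 66% stops, so the local fraction is t = (60 − 24)/(66 − 24) = 36/42 ≈ 0.8571.
#4dbbe9 → (77, 187, 233); #78e0b4 → (120, 224, 180).
R = 77 + 0.8571 × (120 − 77) = 113.855 → 114
G = 187 + 0.8571 × (224 − 187) = 218.713 → 219
B = 233 + 0.8571 × (180 − 233) = 187.574 → 188

(114, 219, 188)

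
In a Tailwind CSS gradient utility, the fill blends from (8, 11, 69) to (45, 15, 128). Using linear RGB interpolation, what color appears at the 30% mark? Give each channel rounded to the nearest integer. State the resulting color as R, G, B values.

(19, 12, 87)

30% corresponds to t = 0.3.
R = 8 + 0.3 × (45 − 8) = 8 + 0.3 × 37 = 19.1 → 19
G = 11 + 0.3 × (15 − 11) = 11 + 0.3 × 4 = 12.2 → 12
B = 69 + 0.3 × (128 − 69) = 69 + 0.3 × 59 = 86.7 → 87
So the blended color is (19, 12, 87), about #130c57.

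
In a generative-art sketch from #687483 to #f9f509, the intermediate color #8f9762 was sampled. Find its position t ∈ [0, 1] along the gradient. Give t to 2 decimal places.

Invert the lerp on the R channel (largest span, 145): t = (143 − 104) / (249 − 104) = 39/145 = 0.26897.
Check on G: (151 − 116)/(245 − 116) = 0.2713 ✓

0.27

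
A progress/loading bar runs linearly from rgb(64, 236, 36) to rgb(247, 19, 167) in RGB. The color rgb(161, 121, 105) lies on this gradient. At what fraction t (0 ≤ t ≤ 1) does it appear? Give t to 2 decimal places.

0.53

Invert the lerp on the G channel (largest span, 217): t = (121 − 236) / (19 − 236) = -115/-217 = 0.52995.
Check on R: (161 − 64)/(247 − 64) = 0.5301 ✓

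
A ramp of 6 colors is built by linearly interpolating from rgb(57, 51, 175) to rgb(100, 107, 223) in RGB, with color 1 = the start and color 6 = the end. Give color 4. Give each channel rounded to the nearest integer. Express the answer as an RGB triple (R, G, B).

(83, 85, 204)

With 6 swatches and endpoints inclusive, swatch 4 sits at t = (4 − 1)/(6 − 1) = 3/5 ≈ 0.6.
R = 57 + 0.6 × (100 − 57) = 82.8 → 83
G = 51 + 0.6 × (107 − 51) = 84.6 → 85
B = 175 + 0.6 × (223 − 175) = 203.8 → 204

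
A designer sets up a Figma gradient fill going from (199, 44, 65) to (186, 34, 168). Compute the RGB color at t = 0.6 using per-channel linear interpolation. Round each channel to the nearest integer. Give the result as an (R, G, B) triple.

(191, 38, 127)

R = 199 + 0.6 × (186 − 199) = 199 + 0.6 × -13 = 191.2 → 191
G = 44 + 0.6 × (34 − 44) = 44 + 0.6 × -10 = 38 → 38
B = 65 + 0.6 × (168 − 65) = 65 + 0.6 × 103 = 126.8 → 127
So the blended color is (191, 38, 127), about #bf267f.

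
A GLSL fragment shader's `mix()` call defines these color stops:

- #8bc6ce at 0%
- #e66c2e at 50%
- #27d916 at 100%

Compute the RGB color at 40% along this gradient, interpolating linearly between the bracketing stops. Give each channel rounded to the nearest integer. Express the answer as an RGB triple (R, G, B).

40% lies between the 0% and 50% stops, so the local fraction is t = (40 − 0)/(50 − 0) = 40/50 ≈ 0.8.
#8bc6ce → (139, 198, 206); #e66c2e → (230, 108, 46).
R = 139 + 0.8 × (230 − 139) = 211.8 → 212
G = 198 + 0.8 × (108 − 198) = 126 → 126
B = 206 + 0.8 × (46 − 206) = 78 → 78

(212, 126, 78)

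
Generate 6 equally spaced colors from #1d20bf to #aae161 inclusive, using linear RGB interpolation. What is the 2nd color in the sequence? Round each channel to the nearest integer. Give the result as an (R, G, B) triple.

(57, 71, 172)

With 6 swatches and endpoints inclusive, swatch 2 sits at t = (2 − 1)/(6 − 1) = 1/5 ≈ 0.2.
#1d20bf → (29, 32, 191); #aae161 → (170, 225, 97).
R = 29 + 0.2 × (170 − 29) = 57.2 → 57
G = 32 + 0.2 × (225 − 32) = 70.6 → 71
B = 191 + 0.2 × (97 − 191) = 172.2 → 172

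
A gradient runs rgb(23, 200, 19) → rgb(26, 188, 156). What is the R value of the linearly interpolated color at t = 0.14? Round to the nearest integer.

R = 23 + 0.14 × (26 − 23) = 23.42 → 23

23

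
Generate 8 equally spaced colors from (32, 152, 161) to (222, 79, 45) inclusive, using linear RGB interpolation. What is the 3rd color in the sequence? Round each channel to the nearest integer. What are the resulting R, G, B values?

With 8 swatches and endpoints inclusive, swatch 3 sits at t = (3 − 1)/(8 − 1) = 2/7 ≈ 0.2857.
R = 32 + 0.2857 × (222 − 32) = 86.283 → 86
G = 152 + 0.2857 × (79 − 152) = 131.144 → 131
B = 161 + 0.2857 × (45 − 161) = 127.859 → 128

(86, 131, 128)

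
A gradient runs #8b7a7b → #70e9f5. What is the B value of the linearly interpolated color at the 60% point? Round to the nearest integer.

196

B₁ = 123 (from #8b7a7b), B₂ = 245 (from #70e9f5).
B = 123 + 0.6 × (245 − 123) = 196.2 → 196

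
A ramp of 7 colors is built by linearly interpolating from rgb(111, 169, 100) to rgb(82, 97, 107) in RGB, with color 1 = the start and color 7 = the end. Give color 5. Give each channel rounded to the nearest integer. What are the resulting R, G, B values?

(92, 121, 105)

With 7 swatches and endpoints inclusive, swatch 5 sits at t = (5 − 1)/(7 − 1) = 4/6 ≈ 0.6667.
R = 111 + 0.6667 × (82 − 111) = 91.666 → 92
G = 169 + 0.6667 × (97 − 169) = 120.998 → 121
B = 100 + 0.6667 × (107 − 100) = 104.667 → 105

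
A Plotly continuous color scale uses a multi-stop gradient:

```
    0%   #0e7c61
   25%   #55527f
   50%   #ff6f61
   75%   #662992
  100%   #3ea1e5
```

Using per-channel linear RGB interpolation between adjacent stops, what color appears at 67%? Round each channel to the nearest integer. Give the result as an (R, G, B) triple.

67% lies between the 50% and 75% stops, so the local fraction is t = (67 − 50)/(75 − 50) = 17/25 ≈ 0.68.
#ff6f61 → (255, 111, 97); #662992 → (102, 41, 146).
R = 255 + 0.68 × (102 − 255) = 150.96 → 151
G = 111 + 0.68 × (41 − 111) = 63.4 → 63
B = 97 + 0.68 × (146 − 97) = 130.32 → 130

(151, 63, 130)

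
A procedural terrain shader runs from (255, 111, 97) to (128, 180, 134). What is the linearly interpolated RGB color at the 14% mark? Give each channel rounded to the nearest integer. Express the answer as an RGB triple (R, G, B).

(237, 121, 102)

14% corresponds to t = 0.14.
R = 255 + 0.14 × (128 − 255) = 255 + 0.14 × -127 = 237.22 → 237
G = 111 + 0.14 × (180 − 111) = 111 + 0.14 × 69 = 120.66 → 121
B = 97 + 0.14 × (134 − 97) = 97 + 0.14 × 37 = 102.18 → 102
So the blended color is (237, 121, 102), about #ed7966.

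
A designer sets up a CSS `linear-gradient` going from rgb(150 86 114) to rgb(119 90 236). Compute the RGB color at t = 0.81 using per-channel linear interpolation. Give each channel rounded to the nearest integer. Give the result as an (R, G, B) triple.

(125, 89, 213)

R = 150 + 0.81 × (119 − 150) = 150 + 0.81 × -31 = 124.89 → 125
G = 86 + 0.81 × (90 − 86) = 86 + 0.81 × 4 = 89.24 → 89
B = 114 + 0.81 × (236 − 114) = 114 + 0.81 × 122 = 212.82 → 213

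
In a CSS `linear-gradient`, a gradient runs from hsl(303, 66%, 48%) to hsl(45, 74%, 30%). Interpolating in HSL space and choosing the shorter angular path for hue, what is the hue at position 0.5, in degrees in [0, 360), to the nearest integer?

354

Hue: 45 − 303 = -258°, but |-258| > 180 so the shorter arc goes the other way: Δh = -258 + 360 = 102°.
H = 303 + 0.5 × (102) = 354 → 354°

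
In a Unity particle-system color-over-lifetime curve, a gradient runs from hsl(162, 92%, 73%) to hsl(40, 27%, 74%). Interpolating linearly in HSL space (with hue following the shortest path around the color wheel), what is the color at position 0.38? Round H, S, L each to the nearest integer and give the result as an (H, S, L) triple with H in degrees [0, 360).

Hue arc: Δh = 40 − 162 = -122° (|Δh| ≤ 180, already the shorter path).
H = 162 + 0.38 × (-122) = 115.64 → 116°
S = 92 + 0.38 × (27 − 92) = 67.3 → 67%
L = 73 + 0.38 × (74 − 73) = 73.38 → 73%

(116, 67, 73)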